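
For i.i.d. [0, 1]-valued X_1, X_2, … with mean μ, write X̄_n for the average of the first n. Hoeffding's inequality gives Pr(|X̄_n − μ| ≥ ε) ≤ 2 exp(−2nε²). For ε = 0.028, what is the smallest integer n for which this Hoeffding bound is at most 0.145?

Require 2·exp(−2nε²) ≤ 0.145, i.e. 2nε² ≥ ln(2/0.145) = 2.624169.
So n ≥ 2.624169 / (2·0.028²) = 1673.577.
The smallest integer n is 1674.

1674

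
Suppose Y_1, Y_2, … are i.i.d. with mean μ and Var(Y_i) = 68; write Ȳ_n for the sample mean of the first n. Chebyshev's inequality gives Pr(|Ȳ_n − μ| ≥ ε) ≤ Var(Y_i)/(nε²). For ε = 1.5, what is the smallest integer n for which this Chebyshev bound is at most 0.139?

Require 68/(n·1.5²) ≤ 0.139, i.e. n ≥ 68/(0.139·1.5²) = 217.426.
The smallest integer n is 218.

218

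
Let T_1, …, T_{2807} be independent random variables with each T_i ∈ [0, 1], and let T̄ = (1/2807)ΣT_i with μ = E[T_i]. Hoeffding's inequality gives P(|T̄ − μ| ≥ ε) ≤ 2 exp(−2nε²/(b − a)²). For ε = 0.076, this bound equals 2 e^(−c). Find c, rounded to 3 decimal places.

32.426

c = 2nε²/(b − a)² = 2·2807·0.076² / 1² = 32.4265.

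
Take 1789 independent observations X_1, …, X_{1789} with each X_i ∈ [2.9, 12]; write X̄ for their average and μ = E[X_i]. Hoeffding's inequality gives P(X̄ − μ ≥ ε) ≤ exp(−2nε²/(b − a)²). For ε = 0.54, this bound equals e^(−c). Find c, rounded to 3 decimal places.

c = 2nε²/(b − a)² = 2·1789·0.54² / 9.1² = 12.5993.

12.599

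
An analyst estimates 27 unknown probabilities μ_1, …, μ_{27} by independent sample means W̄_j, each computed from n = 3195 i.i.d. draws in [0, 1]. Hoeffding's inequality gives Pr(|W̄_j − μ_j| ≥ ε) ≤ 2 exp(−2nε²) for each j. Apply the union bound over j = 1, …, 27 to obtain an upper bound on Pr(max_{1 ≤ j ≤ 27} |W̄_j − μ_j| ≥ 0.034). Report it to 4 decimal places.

0.0334

Per-experiment Hoeffding bound: 2·exp(−2·3195·0.034²) = 2·exp(−7.38684) = 0.0012387.
Union bound over 27 events: 27·0.0012387 = 0.03344.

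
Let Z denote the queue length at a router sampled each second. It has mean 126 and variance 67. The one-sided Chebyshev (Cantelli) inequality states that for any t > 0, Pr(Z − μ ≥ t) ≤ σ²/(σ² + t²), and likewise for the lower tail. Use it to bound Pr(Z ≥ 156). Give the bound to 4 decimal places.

0.0693

Here σ² = 67 and t = 30, so σ² + t² = 967.
Cantelli's bound: 67/967 = 0.0693.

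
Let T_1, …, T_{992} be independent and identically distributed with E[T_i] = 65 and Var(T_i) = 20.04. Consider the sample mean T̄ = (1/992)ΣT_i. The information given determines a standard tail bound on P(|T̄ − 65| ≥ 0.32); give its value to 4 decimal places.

With mean and variance of each term known, Chebyshev's inequality bounds the deviation of the sum (or sample mean).
Var(T̄) = Var(T_i)/n = 20.04/992 = 0.020202.
Chebyshev: P(|T̄ − 65| ≥ 0.32) ≤ Var(T̄)/(0.32)² = 20.04/(992·0.32²) = 0.1973.

0.1973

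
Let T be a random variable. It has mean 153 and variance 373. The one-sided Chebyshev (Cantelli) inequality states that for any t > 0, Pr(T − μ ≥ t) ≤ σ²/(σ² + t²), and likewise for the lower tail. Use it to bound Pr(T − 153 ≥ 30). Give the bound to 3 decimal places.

Here σ² = 373 and t = 30, so σ² + t² = 1273.
Cantelli's bound: 373/1273 = 0.2930.

0.293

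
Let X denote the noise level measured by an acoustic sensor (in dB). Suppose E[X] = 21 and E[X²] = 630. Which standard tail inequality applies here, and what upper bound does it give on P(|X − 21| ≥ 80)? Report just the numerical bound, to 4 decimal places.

0.0295

The first two moments determine the variance, so Chebyshev's inequality is the sharpest standard bound available.
Var(X) = E[X²] − (E[X])² = 630 − 441 = 189.
Chebyshev's inequality: P(|X − μ| ≥ t) ≤ Var(X)/t² = 189/6400 = 0.0295.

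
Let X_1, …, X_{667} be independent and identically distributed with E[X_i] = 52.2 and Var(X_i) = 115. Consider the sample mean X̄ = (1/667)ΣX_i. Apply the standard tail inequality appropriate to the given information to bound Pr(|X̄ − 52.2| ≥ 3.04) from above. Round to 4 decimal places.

0.0187

With mean and variance of each term known, Chebyshev's inequality bounds the deviation of the sum (or sample mean).
Var(X̄) = Var(X_i)/n = 115/667 = 0.17241.
Chebyshev: Pr(|X̄ − 52.2| ≥ 3.04) ≤ Var(X̄)/(3.04)² = 115/(667·3.04²) = 0.0187.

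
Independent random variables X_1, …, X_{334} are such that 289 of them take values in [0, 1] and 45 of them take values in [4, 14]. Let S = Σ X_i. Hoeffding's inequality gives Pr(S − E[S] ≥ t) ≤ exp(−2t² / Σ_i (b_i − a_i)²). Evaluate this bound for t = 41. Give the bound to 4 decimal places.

0.4956

Σ(b_i − a_i)² = 289·1² + 45·10² = 4789.
Exponent = 2·41² / 4789 = 0.70203.
Bound = exp(−0.70203) = 0.49558.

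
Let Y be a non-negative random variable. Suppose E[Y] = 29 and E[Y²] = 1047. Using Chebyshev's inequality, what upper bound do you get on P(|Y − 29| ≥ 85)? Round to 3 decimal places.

Var(Y) = E[Y²] − (E[Y])² = 1047 − 841 = 206.
Chebyshev's inequality: P(|Y − μ| ≥ t) ≤ Var(Y)/t² = 206/7225 = 0.0285.

0.029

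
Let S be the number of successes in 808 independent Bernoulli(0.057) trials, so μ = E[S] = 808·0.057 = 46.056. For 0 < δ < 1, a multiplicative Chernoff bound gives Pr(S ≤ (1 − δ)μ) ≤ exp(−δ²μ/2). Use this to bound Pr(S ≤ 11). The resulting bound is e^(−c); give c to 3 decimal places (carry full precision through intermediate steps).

Write 11 = (1 − δ)μ, so δ = 1 − 11/46.056 = 0.7611603…
Then the exponent is δ²μ/2 = (μ − 11)²/(2μ) = 13.341618.

13.342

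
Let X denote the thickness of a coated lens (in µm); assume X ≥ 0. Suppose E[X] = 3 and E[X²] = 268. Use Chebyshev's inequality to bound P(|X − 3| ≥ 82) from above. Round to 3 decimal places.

0.039

Var(X) = E[X²] − (E[X])² = 268 − 9 = 259.
Chebyshev's inequality: P(|X − μ| ≥ t) ≤ Var(X)/t² = 259/6724 = 0.0385.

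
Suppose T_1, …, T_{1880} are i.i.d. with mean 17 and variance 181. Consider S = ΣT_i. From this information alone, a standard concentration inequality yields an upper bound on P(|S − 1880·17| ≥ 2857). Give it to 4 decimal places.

With mean and variance of each term known, Chebyshev's inequality bounds the deviation of the sum (or sample mean).
Var(S) = n·Var(T_i) = 1880·181 = 340280.
Chebyshev: P(|S − 1880·17| ≥ 2857) ≤ Var(S)/2857² = 340280/8162449 = 0.0417.

0.0417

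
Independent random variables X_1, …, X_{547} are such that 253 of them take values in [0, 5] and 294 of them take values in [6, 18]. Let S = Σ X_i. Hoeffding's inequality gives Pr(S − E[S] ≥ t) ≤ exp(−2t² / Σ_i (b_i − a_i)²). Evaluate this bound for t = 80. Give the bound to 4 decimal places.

0.7687

Σ(b_i − a_i)² = 253·5² + 294·12² = 48661.
Exponent = 2·80² / 48661 = 0.26304.
Bound = exp(−0.26304) = 0.76871.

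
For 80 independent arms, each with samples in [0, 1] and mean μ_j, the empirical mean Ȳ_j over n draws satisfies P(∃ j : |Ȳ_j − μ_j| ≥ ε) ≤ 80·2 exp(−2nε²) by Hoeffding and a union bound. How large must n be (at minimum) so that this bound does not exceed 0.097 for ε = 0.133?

210

Need 2·80·exp(−2nε²) ≤ 0.097, i.e. exp(−2nε²) ≤ 0.097/160.
So 2nε² ≥ ln(160/0.097) = 7.408218.
Hence n ≥ 7.408218/(2·0.133²) = 209.402.
The smallest integer n is 210.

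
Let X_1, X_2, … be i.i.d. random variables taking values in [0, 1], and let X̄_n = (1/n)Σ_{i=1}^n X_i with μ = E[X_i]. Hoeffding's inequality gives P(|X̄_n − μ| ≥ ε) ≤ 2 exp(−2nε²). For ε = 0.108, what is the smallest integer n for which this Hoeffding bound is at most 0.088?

134

Require 2·exp(−2nε²) ≤ 0.088, i.e. 2nε² ≥ ln(2/0.088) = 3.123566.
So n ≥ 3.123566 / (2·0.108²) = 133.898.
The smallest integer n is 134.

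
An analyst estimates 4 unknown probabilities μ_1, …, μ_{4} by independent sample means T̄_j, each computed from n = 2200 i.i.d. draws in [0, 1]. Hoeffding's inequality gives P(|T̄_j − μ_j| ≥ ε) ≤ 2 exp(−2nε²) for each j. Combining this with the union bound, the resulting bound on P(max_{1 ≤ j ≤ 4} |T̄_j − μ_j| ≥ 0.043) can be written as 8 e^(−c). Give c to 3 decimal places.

8.136

Union bound over the 4 events: P(max_{1 ≤ j ≤ 4} |T̄_j − μ_j| ≥ 0.043) ≤ 4·2·exp(−2nε²) = 8 exp(−2·2200·0.043²).
So c = 2·2200·0.043² = 8.1356.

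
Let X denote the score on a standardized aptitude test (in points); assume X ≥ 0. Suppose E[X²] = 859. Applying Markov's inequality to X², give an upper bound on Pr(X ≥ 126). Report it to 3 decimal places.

Since X ≥ 0, the event {X ≥ 126} is the same as {X² ≥ 15876}.
Markov's inequality applied to X² gives Pr(X² ≥ 15876) ≤ E[X²]/15876 = 859/15876 = 0.0541.

0.054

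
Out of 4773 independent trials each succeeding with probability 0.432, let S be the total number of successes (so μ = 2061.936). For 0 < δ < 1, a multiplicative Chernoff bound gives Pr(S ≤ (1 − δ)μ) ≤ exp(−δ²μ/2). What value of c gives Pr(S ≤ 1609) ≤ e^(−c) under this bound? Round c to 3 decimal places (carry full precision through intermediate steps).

49.747

Write 1609 = (1 − δ)μ, so δ = 1 − 1609/2061.936 = 0.2196654…
Then the exponent is δ²μ/2 = (μ − 1609)²/(2μ) = 49.747184.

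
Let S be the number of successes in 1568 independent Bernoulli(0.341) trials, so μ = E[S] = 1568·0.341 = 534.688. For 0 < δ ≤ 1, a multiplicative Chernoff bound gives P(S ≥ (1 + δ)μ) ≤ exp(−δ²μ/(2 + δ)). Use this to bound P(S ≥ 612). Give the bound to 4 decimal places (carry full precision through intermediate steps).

0.0054

Write 612 = (1 + δ)μ, so δ = 612/534.688 − 1 = 0.1445927…
Then the exponent is δ²μ/(2 + δ) = (612 − μ)² / (μ·(2 + δ)) = 5.212530.
Bound = exp(−5.212530) = 0.00545.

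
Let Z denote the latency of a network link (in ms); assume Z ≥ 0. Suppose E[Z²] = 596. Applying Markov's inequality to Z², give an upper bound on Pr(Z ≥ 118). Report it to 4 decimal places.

0.0428

Since Z ≥ 0, the event {Z ≥ 118} is the same as {Z² ≥ 13924}.
Markov's inequality applied to Z² gives Pr(Z² ≥ 13924) ≤ E[Z²]/13924 = 596/13924 = 0.0428.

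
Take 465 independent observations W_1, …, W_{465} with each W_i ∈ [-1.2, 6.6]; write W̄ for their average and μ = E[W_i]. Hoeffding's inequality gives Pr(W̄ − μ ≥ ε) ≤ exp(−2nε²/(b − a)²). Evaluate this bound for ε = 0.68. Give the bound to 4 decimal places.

Exponent: 2nε²/(b − a)² = 2·465·0.68² / 7.8² = 7.06824.
Bound = exp(−7.06824) = 0.00085.

0.0009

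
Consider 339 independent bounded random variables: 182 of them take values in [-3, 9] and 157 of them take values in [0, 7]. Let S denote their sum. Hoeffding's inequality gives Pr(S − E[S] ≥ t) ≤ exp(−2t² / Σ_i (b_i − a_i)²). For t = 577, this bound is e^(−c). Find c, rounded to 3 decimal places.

19.641

Σ(b_i − a_i)² = 182·12² + 157·7² = 33901.
c = 2t² / 33901 = 2·577² / 33901 = 19.6412.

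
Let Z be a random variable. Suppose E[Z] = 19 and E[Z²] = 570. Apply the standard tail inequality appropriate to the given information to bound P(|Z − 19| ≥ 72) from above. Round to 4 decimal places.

0.0403

The first two moments determine the variance, so Chebyshev's inequality is the sharpest standard bound available.
Var(Z) = E[Z²] − (E[Z])² = 570 − 361 = 209.
Chebyshev's inequality: P(|Z − μ| ≥ t) ≤ Var(Z)/t² = 209/5184 = 0.0403.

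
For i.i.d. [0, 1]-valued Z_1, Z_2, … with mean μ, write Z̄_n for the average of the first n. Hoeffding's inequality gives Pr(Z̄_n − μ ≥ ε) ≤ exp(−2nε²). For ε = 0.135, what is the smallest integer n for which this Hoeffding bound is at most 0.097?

Require exp(−2nε²) ≤ 0.097, i.e. 2nε² ≥ ln(1/0.097) = 2.333044.
So n ≥ 2.333044 / (2·0.135²) = 64.007.
The smallest integer n is 65.

65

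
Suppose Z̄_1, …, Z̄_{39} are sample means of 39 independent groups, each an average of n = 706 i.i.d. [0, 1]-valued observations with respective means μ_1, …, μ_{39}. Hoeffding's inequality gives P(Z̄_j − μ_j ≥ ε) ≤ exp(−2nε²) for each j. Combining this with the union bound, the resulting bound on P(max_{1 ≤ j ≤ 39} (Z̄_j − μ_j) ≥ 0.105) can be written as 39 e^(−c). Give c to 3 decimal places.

Union bound over the 39 events: P(max_{1 ≤ j ≤ 39} (Z̄_j − μ_j) ≥ 0.105) ≤ 39·exp(−2nε²) = 39 exp(−2·706·0.105²).
So c = 2·706·0.105² = 15.5673.

15.567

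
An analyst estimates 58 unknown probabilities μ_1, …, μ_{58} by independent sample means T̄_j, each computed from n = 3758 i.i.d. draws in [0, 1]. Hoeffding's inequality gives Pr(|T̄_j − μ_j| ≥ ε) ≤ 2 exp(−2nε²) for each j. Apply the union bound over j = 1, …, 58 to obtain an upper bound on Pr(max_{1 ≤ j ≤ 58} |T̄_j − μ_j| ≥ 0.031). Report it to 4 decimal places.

Per-experiment Hoeffding bound: 2·exp(−2·3758·0.031²) = 2·exp(−7.22288) = 0.0014594.
Union bound over 58 events: 58·0.0014594 = 0.08465.

0.0846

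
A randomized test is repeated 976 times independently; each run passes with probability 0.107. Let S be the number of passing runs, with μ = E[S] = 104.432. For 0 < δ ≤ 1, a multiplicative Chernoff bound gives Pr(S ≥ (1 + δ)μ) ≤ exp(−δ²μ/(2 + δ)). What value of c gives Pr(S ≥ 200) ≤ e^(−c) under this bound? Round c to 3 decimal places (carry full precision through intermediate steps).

30.001

Write 200 = (1 + δ)μ, so δ = 200/104.432 − 1 = 0.9151218…
Then the exponent is δ²μ/(2 + δ) = (200 − μ)² / (μ·(2 + δ)) = 30.000928.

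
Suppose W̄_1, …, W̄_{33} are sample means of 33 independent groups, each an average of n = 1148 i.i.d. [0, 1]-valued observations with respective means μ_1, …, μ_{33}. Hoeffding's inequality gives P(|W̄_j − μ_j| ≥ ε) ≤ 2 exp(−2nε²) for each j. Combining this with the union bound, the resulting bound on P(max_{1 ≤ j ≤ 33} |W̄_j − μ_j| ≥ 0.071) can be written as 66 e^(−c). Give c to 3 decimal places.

11.574

Union bound over the 33 events: P(max_{1 ≤ j ≤ 33} |W̄_j − μ_j| ≥ 0.071) ≤ 33·2·exp(−2nε²) = 66 exp(−2·1148·0.071²).
So c = 2·1148·0.071² = 11.5741.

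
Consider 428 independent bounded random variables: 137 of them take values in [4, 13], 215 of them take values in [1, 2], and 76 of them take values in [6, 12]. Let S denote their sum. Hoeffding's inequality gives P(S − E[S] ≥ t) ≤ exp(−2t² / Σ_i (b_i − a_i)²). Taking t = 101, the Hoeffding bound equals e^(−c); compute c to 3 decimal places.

1.452

Σ(b_i − a_i)² = 137·9² + 215·1² + 76·6² = 14048.
c = 2t² / 14048 = 2·101² / 14048 = 1.4523.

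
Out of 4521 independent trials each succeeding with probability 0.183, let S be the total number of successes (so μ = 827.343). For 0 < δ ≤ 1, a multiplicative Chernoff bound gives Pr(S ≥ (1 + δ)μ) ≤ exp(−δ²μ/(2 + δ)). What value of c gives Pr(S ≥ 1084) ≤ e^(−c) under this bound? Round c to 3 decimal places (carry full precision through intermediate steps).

34.464

Write 1084 = (1 + δ)μ, so δ = 1084/827.343 − 1 = 0.3102184…
Then the exponent is δ²μ/(2 + δ) = (1084 − μ)² / (μ·(2 + δ)) = 34.464152.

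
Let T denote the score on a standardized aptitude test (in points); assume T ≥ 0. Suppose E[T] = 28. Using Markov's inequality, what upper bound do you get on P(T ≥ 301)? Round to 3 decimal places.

Markov's inequality: for a non-negative random variable, P(T ≥ a) ≤ E[T]/a.
Here E[T] = 28 and a = 301, so the bound is 28/301 = 0.0930.

0.093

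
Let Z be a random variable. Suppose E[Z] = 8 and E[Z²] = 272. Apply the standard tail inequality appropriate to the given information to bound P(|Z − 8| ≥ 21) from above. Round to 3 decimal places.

0.472

The first two moments determine the variance, so Chebyshev's inequality is the sharpest standard bound available.
Var(Z) = E[Z²] − (E[Z])² = 272 − 64 = 208.
Chebyshev's inequality: P(|Z − μ| ≥ t) ≤ Var(Z)/t² = 208/441 = 0.4717.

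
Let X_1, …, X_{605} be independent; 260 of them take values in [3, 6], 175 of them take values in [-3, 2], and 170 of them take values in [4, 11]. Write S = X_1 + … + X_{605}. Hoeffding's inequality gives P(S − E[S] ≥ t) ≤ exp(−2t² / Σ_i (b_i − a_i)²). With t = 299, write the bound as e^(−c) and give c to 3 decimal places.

11.884

Σ(b_i − a_i)² = 260·3² + 175·5² + 170·7² = 15045.
c = 2t² / 15045 = 2·299² / 15045 = 11.8845.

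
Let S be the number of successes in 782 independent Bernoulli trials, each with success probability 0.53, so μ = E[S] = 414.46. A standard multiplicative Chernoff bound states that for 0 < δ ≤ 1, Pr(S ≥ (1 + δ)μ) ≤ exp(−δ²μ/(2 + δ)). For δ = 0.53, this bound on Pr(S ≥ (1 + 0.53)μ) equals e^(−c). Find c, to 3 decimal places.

46.017

c = δ²μ/(2 + δ) = 0.53²·414.46/(2 + 0.53) = 46.0165.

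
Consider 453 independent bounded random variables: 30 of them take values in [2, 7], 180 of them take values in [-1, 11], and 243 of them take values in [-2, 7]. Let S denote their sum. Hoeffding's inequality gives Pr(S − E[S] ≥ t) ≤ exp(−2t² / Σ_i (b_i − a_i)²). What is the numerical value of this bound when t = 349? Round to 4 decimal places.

Σ(b_i − a_i)² = 30·5² + 180·12² + 243·9² = 46353.
Exponent = 2·349² / 46353 = 5.25537.
Bound = exp(−5.25537) = 0.00522.

0.0052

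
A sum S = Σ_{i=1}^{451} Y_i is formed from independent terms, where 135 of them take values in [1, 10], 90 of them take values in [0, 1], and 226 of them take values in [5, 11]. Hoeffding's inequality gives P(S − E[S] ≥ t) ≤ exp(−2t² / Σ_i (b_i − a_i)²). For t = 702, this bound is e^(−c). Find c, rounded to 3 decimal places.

Σ(b_i − a_i)² = 135·9² + 90·1² + 226·6² = 19161.
c = 2t² / 19161 = 2·702² / 19161 = 51.4382.

51.438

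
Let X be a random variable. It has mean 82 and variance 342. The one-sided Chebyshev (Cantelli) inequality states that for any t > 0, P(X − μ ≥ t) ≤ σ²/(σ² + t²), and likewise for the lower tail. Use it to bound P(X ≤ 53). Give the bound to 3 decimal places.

Here σ² = 342 and t = 29, so σ² + t² = 1183.
Cantelli's bound: 342/1183 = 0.2891.

0.289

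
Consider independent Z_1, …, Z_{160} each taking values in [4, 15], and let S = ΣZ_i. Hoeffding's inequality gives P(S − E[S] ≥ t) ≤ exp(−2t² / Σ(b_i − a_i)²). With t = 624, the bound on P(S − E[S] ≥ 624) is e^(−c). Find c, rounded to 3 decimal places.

40.225

Σ(b_i − a_i)² = 160·(11)² = 19360.
c = 2t²/19360 = 2·624²/19360 = 40.2248.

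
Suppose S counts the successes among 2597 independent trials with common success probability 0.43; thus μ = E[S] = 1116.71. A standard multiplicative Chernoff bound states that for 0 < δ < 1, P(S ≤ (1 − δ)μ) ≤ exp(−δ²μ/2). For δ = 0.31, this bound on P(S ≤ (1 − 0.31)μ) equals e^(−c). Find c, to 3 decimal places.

53.658

c = δ²μ/2 = 0.31²·1116.71/2 = 53.6579.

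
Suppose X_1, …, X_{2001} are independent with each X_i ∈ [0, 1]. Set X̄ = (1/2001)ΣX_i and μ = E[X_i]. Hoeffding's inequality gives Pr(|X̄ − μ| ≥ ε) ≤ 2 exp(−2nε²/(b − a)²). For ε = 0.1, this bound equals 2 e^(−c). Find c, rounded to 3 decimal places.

40.020

c = 2nε²/(b − a)² = 2·2001·0.1² / 1² = 40.0200.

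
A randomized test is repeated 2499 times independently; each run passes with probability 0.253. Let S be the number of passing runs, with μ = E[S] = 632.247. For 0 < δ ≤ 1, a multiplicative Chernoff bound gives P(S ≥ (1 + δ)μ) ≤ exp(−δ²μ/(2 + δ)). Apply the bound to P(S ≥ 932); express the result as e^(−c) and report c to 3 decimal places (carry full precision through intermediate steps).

Write 932 = (1 + δ)μ, so δ = 932/632.247 − 1 = 0.4741074…
Then the exponent is δ²μ/(2 + δ) = (932 − μ)² / (μ·(2 + δ)) = 57.440967.

57.441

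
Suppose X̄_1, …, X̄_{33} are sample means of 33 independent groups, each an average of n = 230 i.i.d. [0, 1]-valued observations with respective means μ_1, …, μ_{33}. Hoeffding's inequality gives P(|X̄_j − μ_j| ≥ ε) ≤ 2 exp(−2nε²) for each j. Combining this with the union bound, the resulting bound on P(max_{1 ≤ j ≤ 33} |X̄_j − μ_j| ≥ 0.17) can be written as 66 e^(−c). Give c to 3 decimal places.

Union bound over the 33 events: P(max_{1 ≤ j ≤ 33} |X̄_j − μ_j| ≥ 0.17) ≤ 33·2·exp(−2nε²) = 66 exp(−2·230·0.17²).
So c = 2·230·0.17² = 13.2940.

13.294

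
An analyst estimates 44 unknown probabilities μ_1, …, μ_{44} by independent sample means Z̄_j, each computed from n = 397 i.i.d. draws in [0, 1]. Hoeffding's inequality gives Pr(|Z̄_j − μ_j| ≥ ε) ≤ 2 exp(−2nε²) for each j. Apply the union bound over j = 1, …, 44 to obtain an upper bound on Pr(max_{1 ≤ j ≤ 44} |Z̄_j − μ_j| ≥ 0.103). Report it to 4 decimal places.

0.0193

Per-experiment Hoeffding bound: 2·exp(−2·397·0.103²) = 2·exp(−8.42355) = 0.00043927.
Union bound over 44 events: 44·0.00043927 = 0.01933.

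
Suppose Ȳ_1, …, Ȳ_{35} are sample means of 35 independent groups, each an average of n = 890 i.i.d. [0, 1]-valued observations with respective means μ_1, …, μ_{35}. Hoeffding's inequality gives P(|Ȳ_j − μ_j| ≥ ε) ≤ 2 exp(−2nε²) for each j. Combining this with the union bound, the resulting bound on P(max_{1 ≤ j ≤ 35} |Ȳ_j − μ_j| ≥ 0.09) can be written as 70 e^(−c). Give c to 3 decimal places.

Union bound over the 35 events: P(max_{1 ≤ j ≤ 35} |Ȳ_j − μ_j| ≥ 0.09) ≤ 35·2·exp(−2nε²) = 70 exp(−2·890·0.09²).
So c = 2·890·0.09² = 14.4180.

14.418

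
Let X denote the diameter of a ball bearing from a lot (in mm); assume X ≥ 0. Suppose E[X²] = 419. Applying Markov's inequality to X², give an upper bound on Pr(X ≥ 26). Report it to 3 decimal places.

Since X ≥ 0, the event {X ≥ 26} is the same as {X² ≥ 676}.
Markov's inequality applied to X² gives Pr(X² ≥ 676) ≤ E[X²]/676 = 419/676 = 0.6198.

0.620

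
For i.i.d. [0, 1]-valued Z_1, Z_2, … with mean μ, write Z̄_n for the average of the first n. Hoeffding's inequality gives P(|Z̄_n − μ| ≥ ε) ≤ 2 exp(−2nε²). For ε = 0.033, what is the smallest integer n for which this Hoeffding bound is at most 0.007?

2597

Require 2·exp(−2nε²) ≤ 0.007, i.e. 2nε² ≥ ln(2/0.007) = 5.654992.
So n ≥ 5.654992 / (2·0.033²) = 2596.415.
The smallest integer n is 2597.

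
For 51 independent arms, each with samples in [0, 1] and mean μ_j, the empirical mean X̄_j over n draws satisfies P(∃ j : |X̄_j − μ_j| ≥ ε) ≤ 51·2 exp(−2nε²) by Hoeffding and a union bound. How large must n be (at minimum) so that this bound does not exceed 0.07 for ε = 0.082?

542

Need 2·51·exp(−2nε²) ≤ 0.07, i.e. exp(−2nε²) ≤ 0.07/102.
So 2nε² ≥ ln(102/0.07) = 7.284233.
Hence n ≥ 7.284233/(2·0.082²) = 541.659.
The smallest integer n is 542.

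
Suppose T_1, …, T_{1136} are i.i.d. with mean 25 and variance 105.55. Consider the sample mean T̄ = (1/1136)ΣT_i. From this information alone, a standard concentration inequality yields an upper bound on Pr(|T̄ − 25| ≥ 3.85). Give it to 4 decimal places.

With mean and variance of each term known, Chebyshev's inequality bounds the deviation of the sum (or sample mean).
Var(T̄) = Var(T_i)/n = 105.55/1136 = 0.092914.
Chebyshev: Pr(|T̄ − 25| ≥ 3.85) ≤ Var(T̄)/(3.85)² = 105.55/(1136·3.85²) = 0.0063.

0.0063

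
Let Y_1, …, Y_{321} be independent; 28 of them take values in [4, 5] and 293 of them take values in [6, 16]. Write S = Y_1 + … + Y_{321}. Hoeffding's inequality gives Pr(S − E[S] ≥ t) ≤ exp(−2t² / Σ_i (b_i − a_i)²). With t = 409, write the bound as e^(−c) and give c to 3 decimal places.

Σ(b_i − a_i)² = 28·1² + 293·10² = 29328.
c = 2t² / 29328 = 2·409² / 29328 = 11.4076.

11.408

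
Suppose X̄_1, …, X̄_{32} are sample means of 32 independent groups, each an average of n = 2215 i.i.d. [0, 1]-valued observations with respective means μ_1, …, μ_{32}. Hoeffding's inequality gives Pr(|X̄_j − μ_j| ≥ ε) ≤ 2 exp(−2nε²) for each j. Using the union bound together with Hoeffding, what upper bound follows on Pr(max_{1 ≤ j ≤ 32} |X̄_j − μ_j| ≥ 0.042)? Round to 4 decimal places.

Per-experiment Hoeffding bound: 2·exp(−2·2215·0.042²) = 2·exp(−7.81452) = 0.00080766.
Union bound over 32 events: 32·0.00080766 = 0.02585.

0.0258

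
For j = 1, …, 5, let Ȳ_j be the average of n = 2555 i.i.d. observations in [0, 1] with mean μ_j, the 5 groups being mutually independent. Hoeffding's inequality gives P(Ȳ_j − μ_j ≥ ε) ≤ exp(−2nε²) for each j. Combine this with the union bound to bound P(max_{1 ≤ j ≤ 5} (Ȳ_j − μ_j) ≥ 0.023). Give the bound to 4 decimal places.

Per-experiment Hoeffding bound: exp(−2·2555·0.023²) = exp(−2.70319) = 0.066991.
Union bound over 5 events: 5·0.066991 = 0.33496.

0.3350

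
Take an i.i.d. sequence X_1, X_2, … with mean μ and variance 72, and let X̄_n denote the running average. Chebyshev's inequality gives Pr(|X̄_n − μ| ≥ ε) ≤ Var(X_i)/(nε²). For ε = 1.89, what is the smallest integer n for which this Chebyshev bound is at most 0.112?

180

Require 72/(n·1.89²) ≤ 0.112, i.e. n ≥ 72/(0.112·1.89²) = 179.966.
The smallest integer n is 180.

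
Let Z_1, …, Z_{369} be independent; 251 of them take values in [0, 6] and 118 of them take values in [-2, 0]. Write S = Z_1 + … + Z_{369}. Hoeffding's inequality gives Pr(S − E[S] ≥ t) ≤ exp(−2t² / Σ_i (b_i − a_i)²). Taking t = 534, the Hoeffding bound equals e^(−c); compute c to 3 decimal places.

Σ(b_i − a_i)² = 251·6² + 118·2² = 9508.
c = 2t² / 9508 = 2·534² / 9508 = 59.9823.

59.982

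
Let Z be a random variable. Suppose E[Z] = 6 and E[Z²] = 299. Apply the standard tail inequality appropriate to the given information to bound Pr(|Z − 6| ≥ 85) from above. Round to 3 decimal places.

The first two moments determine the variance, so Chebyshev's inequality is the sharpest standard bound available.
Var(Z) = E[Z²] − (E[Z])² = 299 − 36 = 263.
Chebyshev's inequality: Pr(|Z − μ| ≥ t) ≤ Var(Z)/t² = 263/7225 = 0.0364.

0.036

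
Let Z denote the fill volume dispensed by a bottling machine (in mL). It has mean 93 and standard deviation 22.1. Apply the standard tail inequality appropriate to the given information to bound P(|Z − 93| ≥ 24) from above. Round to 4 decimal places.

0.8479

Mean and variance are known, so Chebyshev's inequality applies.
Chebyshev: P(|Z − μ| ≥ t) ≤ Var(Z)/t².
Var(Z) = σ² = 22.1² = 488.41.
Bound = 488.41 / 576 = 0.8479.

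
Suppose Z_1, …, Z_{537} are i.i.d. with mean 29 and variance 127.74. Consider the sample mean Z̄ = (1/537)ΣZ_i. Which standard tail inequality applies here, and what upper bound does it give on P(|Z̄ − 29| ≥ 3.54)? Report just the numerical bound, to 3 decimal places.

0.019

With mean and variance of each term known, Chebyshev's inequality bounds the deviation of the sum (or sample mean).
Var(Z̄) = Var(Z_i)/n = 127.74/537 = 0.23788.
Chebyshev: P(|Z̄ − 29| ≥ 3.54) ≤ Var(Z̄)/(3.54)² = 127.74/(537·3.54²) = 0.0190.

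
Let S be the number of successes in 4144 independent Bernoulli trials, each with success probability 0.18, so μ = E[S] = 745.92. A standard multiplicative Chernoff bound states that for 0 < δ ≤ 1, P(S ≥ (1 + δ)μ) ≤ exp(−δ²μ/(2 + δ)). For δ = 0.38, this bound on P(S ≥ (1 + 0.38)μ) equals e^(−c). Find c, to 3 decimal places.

c = δ²μ/(2 + δ) = 0.38²·745.92/(2 + 0.38) = 45.2567.

45.257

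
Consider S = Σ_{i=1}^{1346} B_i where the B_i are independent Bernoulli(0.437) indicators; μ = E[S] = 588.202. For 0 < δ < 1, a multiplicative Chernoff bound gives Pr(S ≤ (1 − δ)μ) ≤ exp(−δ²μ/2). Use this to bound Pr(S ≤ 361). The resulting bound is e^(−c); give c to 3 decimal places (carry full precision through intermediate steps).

43.880

Write 361 = (1 − δ)μ, so δ = 1 − 361/588.202 = 0.3862653…
Then the exponent is δ²μ/2 = (μ − 361)²/(2μ) = 43.880120.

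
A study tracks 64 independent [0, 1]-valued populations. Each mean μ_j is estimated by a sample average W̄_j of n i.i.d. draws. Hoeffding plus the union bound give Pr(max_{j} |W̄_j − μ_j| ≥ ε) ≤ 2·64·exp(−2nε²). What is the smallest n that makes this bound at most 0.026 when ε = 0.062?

Need 2·64·exp(−2nε²) ≤ 0.026, i.e. exp(−2nε²) ≤ 0.026/128.
So 2nε² ≥ ln(128/0.026) = 8.501689.
Hence n ≥ 8.501689/(2·0.062²) = 1105.839.
The smallest integer n is 1106.

1106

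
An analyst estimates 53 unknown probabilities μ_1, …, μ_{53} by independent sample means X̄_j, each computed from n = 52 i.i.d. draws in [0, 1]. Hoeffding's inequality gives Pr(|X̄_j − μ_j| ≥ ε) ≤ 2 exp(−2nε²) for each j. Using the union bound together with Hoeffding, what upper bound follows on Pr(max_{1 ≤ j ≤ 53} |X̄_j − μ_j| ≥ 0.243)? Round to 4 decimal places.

Per-experiment Hoeffding bound: 2·exp(−2·52·0.243²) = 2·exp(−6.14110) = 0.0043051.
Union bound over 53 events: 53·0.0043051 = 0.22817.

0.2282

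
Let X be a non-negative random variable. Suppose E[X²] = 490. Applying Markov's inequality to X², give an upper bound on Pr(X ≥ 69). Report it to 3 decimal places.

0.103

Since X ≥ 0, the event {X ≥ 69} is the same as {X² ≥ 4761}.
Markov's inequality applied to X² gives Pr(X² ≥ 4761) ≤ E[X²]/4761 = 490/4761 = 0.1029.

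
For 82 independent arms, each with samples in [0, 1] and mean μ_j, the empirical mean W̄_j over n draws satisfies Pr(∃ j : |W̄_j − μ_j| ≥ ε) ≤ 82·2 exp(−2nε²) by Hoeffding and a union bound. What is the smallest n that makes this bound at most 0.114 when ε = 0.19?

Need 2·82·exp(−2nε²) ≤ 0.114, i.e. exp(−2nε²) ≤ 0.114/164.
So 2nε² ≥ ln(164/0.114) = 7.271423.
Hence n ≥ 7.271423/(2·0.19²) = 100.712.
The smallest integer n is 101.

101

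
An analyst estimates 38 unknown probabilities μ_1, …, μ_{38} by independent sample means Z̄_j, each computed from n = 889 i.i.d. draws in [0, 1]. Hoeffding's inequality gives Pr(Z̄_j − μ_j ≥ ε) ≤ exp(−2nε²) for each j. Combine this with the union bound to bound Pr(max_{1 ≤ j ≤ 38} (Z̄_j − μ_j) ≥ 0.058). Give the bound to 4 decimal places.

0.0960

Per-experiment Hoeffding bound: exp(−2·889·0.058²) = exp(−5.98119) = 0.0025258.
Union bound over 38 events: 38·0.0025258 = 0.09598.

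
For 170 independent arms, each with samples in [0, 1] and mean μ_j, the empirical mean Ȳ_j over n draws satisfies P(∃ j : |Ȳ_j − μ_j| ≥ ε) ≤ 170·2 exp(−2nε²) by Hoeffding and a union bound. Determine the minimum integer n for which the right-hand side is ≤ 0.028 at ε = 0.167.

169

Need 2·170·exp(−2nε²) ≤ 0.028, i.e. exp(−2nε²) ≤ 0.028/340.
So 2nε² ≥ ln(340/0.028) = 9.404496.
Hence n ≥ 9.404496/(2·0.167²) = 168.606.
The smallest integer n is 169.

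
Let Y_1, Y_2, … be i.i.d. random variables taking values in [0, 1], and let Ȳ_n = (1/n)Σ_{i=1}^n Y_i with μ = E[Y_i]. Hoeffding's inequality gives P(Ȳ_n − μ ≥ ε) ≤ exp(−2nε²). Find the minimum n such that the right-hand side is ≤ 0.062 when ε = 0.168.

Require exp(−2nε²) ≤ 0.062, i.e. 2nε² ≥ ln(1/0.062) = 2.780621.
So n ≥ 2.780621 / (2·0.168²) = 49.260.
The smallest integer n is 50.

50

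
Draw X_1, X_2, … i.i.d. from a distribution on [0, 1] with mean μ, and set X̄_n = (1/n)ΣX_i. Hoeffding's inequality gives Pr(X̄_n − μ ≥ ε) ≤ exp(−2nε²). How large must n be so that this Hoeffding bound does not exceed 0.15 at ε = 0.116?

Require exp(−2nε²) ≤ 0.15, i.e. 2nε² ≥ ln(1/0.15) = 1.897120.
So n ≥ 1.897120 / (2·0.116²) = 70.493.
The smallest integer n is 71.

71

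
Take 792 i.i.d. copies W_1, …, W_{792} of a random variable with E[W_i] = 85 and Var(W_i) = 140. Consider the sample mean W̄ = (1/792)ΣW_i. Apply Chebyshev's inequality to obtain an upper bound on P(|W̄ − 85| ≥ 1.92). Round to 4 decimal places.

Var(W̄) = Var(W_i)/n = 140/792 = 0.17677.
Chebyshev: P(|W̄ − 85| ≥ 1.92) ≤ Var(W̄)/(1.92)² = 140/(792·1.92²) = 0.0480.

0.0480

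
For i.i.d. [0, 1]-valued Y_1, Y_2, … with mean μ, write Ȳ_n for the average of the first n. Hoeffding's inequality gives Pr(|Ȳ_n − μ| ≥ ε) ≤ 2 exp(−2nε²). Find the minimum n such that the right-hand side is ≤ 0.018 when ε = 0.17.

Require 2·exp(−2nε²) ≤ 0.018, i.e. 2nε² ≥ ln(2/0.018) = 4.710531.
So n ≥ 4.710531 / (2·0.17²) = 81.497.
The smallest integer n is 82.

82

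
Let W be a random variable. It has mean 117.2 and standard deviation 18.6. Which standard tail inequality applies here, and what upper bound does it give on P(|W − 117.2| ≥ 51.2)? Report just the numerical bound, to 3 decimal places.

0.132

Mean and variance are known, so Chebyshev's inequality applies.
Chebyshev: P(|W − μ| ≥ t) ≤ Var(W)/t².
Var(W) = σ² = 18.6² = 345.96.
Bound = 345.96 / 2621.44 = 0.1320.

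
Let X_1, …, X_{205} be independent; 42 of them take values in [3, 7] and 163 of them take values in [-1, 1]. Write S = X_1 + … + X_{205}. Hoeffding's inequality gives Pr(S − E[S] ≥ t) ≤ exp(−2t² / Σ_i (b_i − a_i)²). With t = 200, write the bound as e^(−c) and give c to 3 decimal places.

Σ(b_i − a_i)² = 42·4² + 163·2² = 1324.
c = 2t² / 1324 = 2·200² / 1324 = 60.4230.

60.423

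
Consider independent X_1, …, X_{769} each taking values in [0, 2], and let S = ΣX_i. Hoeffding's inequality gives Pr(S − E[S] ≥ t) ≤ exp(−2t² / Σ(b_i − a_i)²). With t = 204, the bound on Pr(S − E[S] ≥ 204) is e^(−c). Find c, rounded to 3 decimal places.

Σ(b_i − a_i)² = 769·(2)² = 3076.
c = 2t²/3076 = 2·204²/3076 = 27.0585.

27.059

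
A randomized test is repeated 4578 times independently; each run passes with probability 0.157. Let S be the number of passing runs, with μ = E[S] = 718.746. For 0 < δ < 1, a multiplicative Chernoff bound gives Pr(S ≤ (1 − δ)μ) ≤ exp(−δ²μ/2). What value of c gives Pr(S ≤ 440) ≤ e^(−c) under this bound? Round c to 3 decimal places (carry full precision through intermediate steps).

Write 440 = (1 − δ)μ, so δ = 1 − 440/718.746 = 0.3878227…
Then the exponent is δ²μ/2 = (μ − 440)²/(2μ) = 54.052010.

54.052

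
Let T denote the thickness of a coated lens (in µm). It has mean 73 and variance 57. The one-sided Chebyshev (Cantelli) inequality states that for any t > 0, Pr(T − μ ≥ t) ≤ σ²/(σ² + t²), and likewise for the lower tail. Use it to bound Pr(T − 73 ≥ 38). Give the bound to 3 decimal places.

0.038

Here σ² = 57 and t = 38, so σ² + t² = 1501.
Cantelli's bound: 57/1501 = 0.0380.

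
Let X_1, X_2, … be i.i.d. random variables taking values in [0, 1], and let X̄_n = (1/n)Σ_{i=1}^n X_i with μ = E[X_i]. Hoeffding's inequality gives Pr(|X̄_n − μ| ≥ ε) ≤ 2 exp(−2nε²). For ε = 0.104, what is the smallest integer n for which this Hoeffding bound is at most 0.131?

Require 2·exp(−2nε²) ≤ 0.131, i.e. 2nε² ≥ ln(2/0.131) = 2.725705.
So n ≥ 2.725705 / (2·0.104²) = 126.003.
The smallest integer n is 127.

127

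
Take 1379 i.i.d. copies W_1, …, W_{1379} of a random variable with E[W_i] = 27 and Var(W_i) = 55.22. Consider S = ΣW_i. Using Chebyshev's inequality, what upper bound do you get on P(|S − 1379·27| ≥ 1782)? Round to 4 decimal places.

0.0240

Var(S) = n·Var(W_i) = 1379·55.22 = 76148.38.
Chebyshev: P(|S − 1379·27| ≥ 1782) ≤ Var(S)/1782² = 76148.38/3175524 = 0.0240.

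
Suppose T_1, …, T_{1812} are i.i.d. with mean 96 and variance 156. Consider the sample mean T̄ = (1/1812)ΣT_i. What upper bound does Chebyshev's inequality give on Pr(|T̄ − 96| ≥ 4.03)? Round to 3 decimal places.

0.005

Var(T̄) = Var(T_i)/n = 156/1812 = 0.086093.
Chebyshev: Pr(|T̄ − 96| ≥ 4.03) ≤ Var(T̄)/(4.03)² = 156/(1812·4.03²) = 0.0053.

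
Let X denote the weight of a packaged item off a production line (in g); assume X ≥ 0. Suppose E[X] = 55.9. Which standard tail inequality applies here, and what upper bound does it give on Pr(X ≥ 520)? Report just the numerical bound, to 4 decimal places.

Only the mean of a non-negative variable is known, so Markov's inequality is the applicable tail bound.
Markov's inequality: for a non-negative random variable, Pr(X ≥ a) ≤ E[X]/a.
Here E[X] = 55.9 and a = 520, so the bound is 55.9/520 = 0.1075.

0.1075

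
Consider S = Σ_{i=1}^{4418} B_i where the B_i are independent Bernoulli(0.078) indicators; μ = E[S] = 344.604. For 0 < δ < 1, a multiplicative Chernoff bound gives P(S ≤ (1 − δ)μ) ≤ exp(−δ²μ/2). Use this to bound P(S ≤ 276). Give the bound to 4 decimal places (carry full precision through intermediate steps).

0.0011

Write 276 = (1 − δ)μ, so δ = 1 − 276/344.604 = 0.1990807…
Then the exponent is δ²μ/2 = (μ − 276)²/(2μ) = 6.828866.
Bound = exp(−6.828866) = 0.00108.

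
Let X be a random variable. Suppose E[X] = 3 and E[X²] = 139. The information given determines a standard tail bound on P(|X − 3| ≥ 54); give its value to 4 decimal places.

0.0446

The first two moments determine the variance, so Chebyshev's inequality is the sharpest standard bound available.
Var(X) = E[X²] − (E[X])² = 139 − 9 = 130.
Chebyshev's inequality: P(|X − μ| ≥ t) ≤ Var(X)/t² = 130/2916 = 0.0446.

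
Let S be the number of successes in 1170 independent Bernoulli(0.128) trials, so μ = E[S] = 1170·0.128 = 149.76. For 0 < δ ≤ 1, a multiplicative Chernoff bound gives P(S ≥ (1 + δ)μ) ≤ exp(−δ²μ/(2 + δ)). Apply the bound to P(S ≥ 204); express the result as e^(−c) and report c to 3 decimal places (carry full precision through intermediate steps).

Write 204 = (1 + δ)μ, so δ = 204/149.76 − 1 = 0.3621795…
Then the exponent is δ²μ/(2 + δ) = (204 − μ)² / (μ·(2 + δ)) = 8.316309.

8.316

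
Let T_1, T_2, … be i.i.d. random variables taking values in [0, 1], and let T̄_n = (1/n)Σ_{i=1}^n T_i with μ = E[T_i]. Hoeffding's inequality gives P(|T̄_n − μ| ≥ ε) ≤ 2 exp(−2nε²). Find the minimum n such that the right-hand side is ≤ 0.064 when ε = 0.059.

495

Require 2·exp(−2nε²) ≤ 0.064, i.e. 2nε² ≥ ln(2/0.064) = 3.442019.
So n ≥ 3.442019 / (2·0.059²) = 494.401.
The smallest integer n is 495.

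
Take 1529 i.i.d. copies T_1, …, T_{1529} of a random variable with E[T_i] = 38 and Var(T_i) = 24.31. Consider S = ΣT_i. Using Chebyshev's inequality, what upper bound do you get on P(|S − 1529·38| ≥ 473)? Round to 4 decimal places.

0.1661

Var(S) = n·Var(T_i) = 1529·24.31 = 37169.99.
Chebyshev: P(|S − 1529·38| ≥ 473) ≤ Var(S)/473² = 37169.99/223729 = 0.1661.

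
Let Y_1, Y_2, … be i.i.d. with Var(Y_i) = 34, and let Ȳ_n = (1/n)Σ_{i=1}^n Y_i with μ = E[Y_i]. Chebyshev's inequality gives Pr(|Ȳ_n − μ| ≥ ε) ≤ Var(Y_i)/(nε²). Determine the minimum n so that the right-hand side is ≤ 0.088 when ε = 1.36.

209

Require 34/(n·1.36²) ≤ 0.088, i.e. n ≥ 34/(0.088·1.36²) = 208.890.
The smallest integer n is 209.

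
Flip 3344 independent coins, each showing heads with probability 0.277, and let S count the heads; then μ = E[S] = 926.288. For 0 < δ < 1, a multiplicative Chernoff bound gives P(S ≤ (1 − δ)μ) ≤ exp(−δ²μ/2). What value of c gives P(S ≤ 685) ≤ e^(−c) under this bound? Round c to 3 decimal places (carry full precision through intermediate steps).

31.426

Write 685 = (1 − δ)μ, so δ = 1 − 685/926.288 = 0.2604892…
Then the exponent is δ²μ/2 = (μ − 685)²/(2μ) = 31.426456.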